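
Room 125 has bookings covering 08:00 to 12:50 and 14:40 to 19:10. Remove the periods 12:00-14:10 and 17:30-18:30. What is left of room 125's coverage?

08:00-12:50 \ B = 08:00-12:00.
14:40-19:10 \ B = 14:40-17:30, 18:30-19:10.

08:00-12:00, 14:40-17:30, 18:30-19:10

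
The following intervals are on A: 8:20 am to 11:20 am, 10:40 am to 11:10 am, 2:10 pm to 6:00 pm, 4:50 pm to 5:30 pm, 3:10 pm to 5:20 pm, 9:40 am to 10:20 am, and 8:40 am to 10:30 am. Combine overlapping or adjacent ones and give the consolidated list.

8:20 am–11:20 am, 2:10 pm–6:00 pm

Sort by start: 8:20 am–11:20 am, 8:40 am–10:30 am, 9:40 am–10:20 am, 10:40 am–11:10 am, 2:10 pm–6:00 pm, 3:10 pm–5:20 pm, 4:50 pm–5:30 pm.
8:40 am–10:30 am overlaps/touches 8:20 am–11:20 am → extend to 8:20 am–11:20 am.
9:40 am–10:20 am overlaps/touches 8:20 am–11:20 am → extend to 8:20 am–11:20 am.
10:40 am–11:10 am overlaps/touches 8:20 am–11:20 am → extend to 8:20 am–11:20 am.
2:10 pm–6:00 pm is disjoint → start new block.
3:10 pm–5:20 pm overlaps/touches 2:10 pm–6:00 pm → extend to 2:10 pm–6:00 pm.
4:50 pm–5:30 pm overlaps/touches 2:10 pm–6:00 pm → extend to 2:10 pm–6:00 pm.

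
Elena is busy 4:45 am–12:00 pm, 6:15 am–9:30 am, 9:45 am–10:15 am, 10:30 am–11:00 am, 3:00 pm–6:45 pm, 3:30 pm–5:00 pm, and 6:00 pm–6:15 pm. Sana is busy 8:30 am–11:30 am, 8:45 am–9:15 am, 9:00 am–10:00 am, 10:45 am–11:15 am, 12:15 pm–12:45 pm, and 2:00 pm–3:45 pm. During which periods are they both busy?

8:30 am–11:30 am, 3:00 pm–3:45 pm

Merge the first list: 4:45 am–12:00 pm, 3:00 pm–6:45 pm.
Merge the second list: 8:30 am–11:30 am, 12:15 pm–12:45 pm, 2:00 pm–3:45 pm.
4:45 am–12:00 pm overlaps B on 8:30 am–11:30 am.
3:00 pm–6:45 pm overlaps B on 3:00 pm–3:45 pm.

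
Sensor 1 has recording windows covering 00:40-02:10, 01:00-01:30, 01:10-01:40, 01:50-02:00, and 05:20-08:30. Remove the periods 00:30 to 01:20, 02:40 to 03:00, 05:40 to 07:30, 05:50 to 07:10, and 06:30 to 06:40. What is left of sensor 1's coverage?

A, merged: 00:40–02:10, 05:20–08:30.
B, merged: 00:30–01:20, 02:40–03:00, 05:40–07:30.
00:40–02:10 \ B = 01:20–02:10.
05:20–08:30 \ B = 05:20–05:40, 07:30–08:30.

01:20–02:10, 05:20–05:40, 07:30–08:30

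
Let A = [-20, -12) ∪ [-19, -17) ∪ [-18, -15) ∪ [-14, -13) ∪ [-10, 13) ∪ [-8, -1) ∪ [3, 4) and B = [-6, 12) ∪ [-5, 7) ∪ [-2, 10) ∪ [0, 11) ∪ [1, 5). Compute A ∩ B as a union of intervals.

[-6, 12)

A, merged: [-20, -12), [-10, 13).
B, merged: [-6, 12).
[-20, -12): no overlap with the second set.
[-10, 13) meets the second set on [-6, 12).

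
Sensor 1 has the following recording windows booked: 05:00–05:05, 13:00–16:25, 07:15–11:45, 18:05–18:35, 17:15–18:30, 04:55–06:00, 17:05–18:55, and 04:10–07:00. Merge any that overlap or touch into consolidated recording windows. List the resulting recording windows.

04:10–07:00, 07:15–11:45, 13:00–16:25, 17:05–18:55

Sort by start: 04:10–07:00, 04:55–06:00, 05:00–05:05, 07:15–11:45, 13:00–16:25, 17:05–18:55, 17:15–18:30, 18:05–18:35.
04:55–06:00 overlaps/touches 04:10–07:00 → extend to 04:10–07:00.
05:00–05:05 overlaps/touches 04:10–07:00 → extend to 04:10–07:00.
07:15–11:45 is disjoint → start new block.
13:00–16:25 is disjoint → start new block.
17:05–18:55 is disjoint → start new block.
17:15–18:30 overlaps/touches 17:05–18:55 → extend to 17:05–18:55.
18:05–18:35 overlaps/touches 17:05–18:55 → extend to 17:05–18:55.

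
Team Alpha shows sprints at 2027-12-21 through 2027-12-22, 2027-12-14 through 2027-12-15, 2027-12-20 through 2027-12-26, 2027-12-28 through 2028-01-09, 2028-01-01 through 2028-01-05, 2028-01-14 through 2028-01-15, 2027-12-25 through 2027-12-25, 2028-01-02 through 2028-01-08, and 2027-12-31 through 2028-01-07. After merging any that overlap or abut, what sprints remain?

2027-12-14 through 2027-12-15, 2027-12-20 through 2027-12-26, 2027-12-28 through 2028-01-09, 2028-01-14 through 2028-01-15

Sort by start: 2027-12-14 through 2027-12-15, 2027-12-20 through 2027-12-26, 2027-12-21 through 2027-12-22, 2027-12-25 through 2027-12-25, 2027-12-28 through 2028-01-09, 2027-12-31 through 2028-01-07, 2028-01-01 through 2028-01-05, 2028-01-02 through 2028-01-08, 2028-01-14 through 2028-01-15.
2027-12-20 through 2027-12-26 is disjoint → start new block.
2027-12-21 through 2027-12-22 overlaps/touches 2027-12-20 through 2027-12-26 → extend to 2027-12-20 through 2027-12-26.
2027-12-25 through 2027-12-25 overlaps/touches 2027-12-20 through 2027-12-26 → extend to 2027-12-20 through 2027-12-26.
2027-12-28 through 2028-01-09 is disjoint → start new block.
2027-12-31 through 2028-01-07 overlaps/touches 2027-12-28 through 2028-01-09 → extend to 2027-12-28 through 2028-01-09.
2028-01-01 through 2028-01-05 overlaps/touches 2027-12-28 through 2028-01-09 → extend to 2027-12-28 through 2028-01-09.
2028-01-02 through 2028-01-08 overlaps/touches 2027-12-28 through 2028-01-09 → extend to 2027-12-28 through 2028-01-09.
2028-01-14 through 2028-01-15 is disjoint → start new block.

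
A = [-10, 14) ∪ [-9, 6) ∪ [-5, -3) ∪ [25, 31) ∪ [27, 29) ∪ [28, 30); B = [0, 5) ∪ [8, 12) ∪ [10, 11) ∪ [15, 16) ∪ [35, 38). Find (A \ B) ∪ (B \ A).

[-10, 0) ∪ [5, 8) ∪ [12, 14) ∪ [15, 16) ∪ [25, 31) ∪ [35, 38)

Merge the first list: [-10, 14), [25, 31).
Merge the second list: [0, 5), [8, 12), [15, 16), [35, 38).
Only in the first: [-10, 0), [5, 8), [12, 14), [25, 31).
Only in the second: [15, 16), [35, 38).
Together these are the periods covered by exactly one.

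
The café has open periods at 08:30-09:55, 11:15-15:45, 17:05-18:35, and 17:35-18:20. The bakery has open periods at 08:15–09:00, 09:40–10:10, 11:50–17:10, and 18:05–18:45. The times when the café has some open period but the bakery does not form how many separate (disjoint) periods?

A, merged: 08:30–09:55, 11:15–15:45, 17:05–18:35.
A \ B = 09:00–09:40, 11:15–11:50, 17:10–18:05.
That is 3 disjoint pieces.

3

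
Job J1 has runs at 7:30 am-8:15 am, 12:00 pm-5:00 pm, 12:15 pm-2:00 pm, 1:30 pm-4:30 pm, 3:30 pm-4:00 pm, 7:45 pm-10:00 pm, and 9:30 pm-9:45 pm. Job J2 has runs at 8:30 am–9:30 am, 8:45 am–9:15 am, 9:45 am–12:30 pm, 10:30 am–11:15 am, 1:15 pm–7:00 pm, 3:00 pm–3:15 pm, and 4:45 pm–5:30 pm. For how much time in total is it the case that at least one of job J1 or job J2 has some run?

Merge the first list: 7:30 am-8:15 am, 12:00 pm-5:00 pm, 7:45 pm-10:00 pm.
Merge the second list: 8:30 am-9:30 am, 9:45 am-12:30 pm, 1:15 pm-7:00 pm.
A ∪ B = 7:30 am-8:15 am, 8:30 am-9:30 am, 9:45 am-7:00 pm, 7:45 pm-10:00 pm.
Total: 45 min + 1 h + 9 h 15 min + 2 h 15 min = 13 h 15 min.

13 h 15 min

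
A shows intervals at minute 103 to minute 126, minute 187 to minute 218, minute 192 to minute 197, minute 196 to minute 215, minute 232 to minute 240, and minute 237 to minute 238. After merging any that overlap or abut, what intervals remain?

minute 103 to minute 126, minute 187 to minute 218, minute 232 to minute 240

minute 187 to minute 218 is disjoint → start new block.
minute 192 to minute 197 overlaps/touches minute 187 to minute 218 → extend to minute 187 to minute 218.
minute 196 to minute 215 overlaps/touches minute 187 to minute 218 → extend to minute 187 to minute 218.
minute 232 to minute 240 is disjoint → start new block.
minute 237 to minute 238 overlaps/touches minute 232 to minute 240 → extend to minute 232 to minute 240.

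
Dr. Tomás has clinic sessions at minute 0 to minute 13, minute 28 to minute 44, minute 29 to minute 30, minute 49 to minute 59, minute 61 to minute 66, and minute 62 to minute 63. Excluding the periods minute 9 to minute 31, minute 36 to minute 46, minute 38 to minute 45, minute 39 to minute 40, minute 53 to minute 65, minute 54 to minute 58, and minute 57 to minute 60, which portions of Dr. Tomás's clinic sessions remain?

minute 0 to minute 9, minute 31 to minute 36, minute 49 to minute 53, minute 65 to minute 66

A, merged: minute 0 to minute 13, minute 28 to minute 44, minute 49 to minute 59, minute 61 to minute 66.
B, merged: minute 9 to minute 31, minute 36 to minute 46, minute 53 to minute 65.
minute 0 to minute 13 \ B = minute 0 to minute 9.
minute 28 to minute 44 \ B = minute 31 to minute 36.
minute 49 to minute 59 \ B = minute 49 to minute 53.
minute 61 to minute 66 \ B = minute 65 to minute 66.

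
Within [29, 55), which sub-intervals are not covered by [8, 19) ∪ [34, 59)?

Covered (merged): [8, 19), [34, 59).
Gaps within [29, 55): [29, 34).

[29, 34)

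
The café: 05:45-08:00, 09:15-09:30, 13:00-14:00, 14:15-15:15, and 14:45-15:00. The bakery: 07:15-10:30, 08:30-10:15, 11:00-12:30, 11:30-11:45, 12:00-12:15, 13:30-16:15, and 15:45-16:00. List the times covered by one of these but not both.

05:45–07:15, 08:00–09:15, 09:30–10:30, 11:00–12:30, 13:00–13:30, 14:00–14:15, 15:15–16:15

Merge the first list: 05:45–08:00, 09:15–09:30, 13:00–14:00, 14:15–15:15.
Merge the second list: 07:15–10:30, 11:00–12:30, 13:30–16:15.
Only in the first: 05:45–07:15, 13:00–13:30.
Only in the second: 08:00–09:15, 09:30–10:30, 11:00–12:30, 14:00–14:15, 15:15–16:15.
Together these are the periods covered by exactly one.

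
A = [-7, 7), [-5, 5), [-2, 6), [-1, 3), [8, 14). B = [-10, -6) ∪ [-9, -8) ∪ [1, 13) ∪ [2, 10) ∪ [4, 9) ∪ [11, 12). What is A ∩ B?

[-7, -6) ∪ [1, 7) ∪ [8, 13)

First set merges to [-7, 7), [8, 14).
Second set merges to [-10, -6), [1, 13).
[-7, 7) overlaps B on [-7, -6), [1, 7).
[8, 14) overlaps B on [8, 13).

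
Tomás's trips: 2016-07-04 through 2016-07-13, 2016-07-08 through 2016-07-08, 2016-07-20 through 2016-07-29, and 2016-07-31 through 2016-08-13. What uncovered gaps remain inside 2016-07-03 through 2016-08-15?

The merged coverage is 2016-07-04 through 2016-07-13, 2016-07-20 through 2016-07-29, 2016-07-31 through 2016-08-13.
Gaps within 2016-07-03 through 2016-08-15: 2016-07-03 through 2016-07-03, 2016-07-14 through 2016-07-19, 2016-07-30 through 2016-07-30, 2016-08-14 through 2016-08-15.

2016-07-03 through 2016-07-03, 2016-07-14 through 2016-07-19, 2016-07-30 through 2016-07-30, 2016-08-14 through 2016-08-15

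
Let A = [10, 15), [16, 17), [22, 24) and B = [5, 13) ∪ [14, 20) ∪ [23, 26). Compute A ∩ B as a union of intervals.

[10, 15) meets the second set on [10, 13), [14, 15).
[16, 17) meets the second set on [16, 17).
[22, 24) meets the second set on [23, 24).

[10, 13) ∪ [14, 15) ∪ [16, 17) ∪ [23, 24)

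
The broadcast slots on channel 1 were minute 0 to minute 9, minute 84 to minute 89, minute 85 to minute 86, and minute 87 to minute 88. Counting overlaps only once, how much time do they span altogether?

14 minutes

Merged: minute 0 to minute 9, minute 84 to minute 89.
Lengths: 9 minutes + 5 minutes = 14 minutes.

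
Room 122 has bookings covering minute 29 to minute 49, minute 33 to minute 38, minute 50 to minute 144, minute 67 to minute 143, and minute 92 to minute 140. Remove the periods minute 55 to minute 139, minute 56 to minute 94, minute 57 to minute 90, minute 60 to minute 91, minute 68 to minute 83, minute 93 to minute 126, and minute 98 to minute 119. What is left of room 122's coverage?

A, merged: minute 29 to minute 49, minute 50 to minute 144.
B, merged: minute 55 to minute 139.
minute 29 to minute 49: nothing removed.
minute 50 to minute 144 \ B = minute 50 to minute 55, minute 139 to minute 144.

minute 29 to minute 49, minute 50 to minute 55, minute 139 to minute 144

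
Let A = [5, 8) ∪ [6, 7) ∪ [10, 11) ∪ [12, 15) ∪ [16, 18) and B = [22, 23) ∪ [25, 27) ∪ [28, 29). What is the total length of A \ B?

9

A, merged: [5, 8), [10, 11), [12, 15), [16, 18).
A \ B = [5, 8), [10, 11), [12, 15), [16, 18).
Total: 3 + 1 + 3 + 2 = 9.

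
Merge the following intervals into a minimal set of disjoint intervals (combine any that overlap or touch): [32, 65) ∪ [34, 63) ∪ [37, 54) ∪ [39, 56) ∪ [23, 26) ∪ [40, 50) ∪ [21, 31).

Sort by start: [21, 31), [23, 26), [32, 65), [34, 63), [37, 54), [39, 56), [40, 50).
[23, 26) overlaps/touches [21, 31) → extend to [21, 31).
[32, 65) is disjoint → start new block.
[34, 63) overlaps/touches [32, 65) → extend to [32, 65).
[37, 54) overlaps/touches [32, 65) → extend to [32, 65).
[39, 56) overlaps/touches [32, 65) → extend to [32, 65).
[40, 50) overlaps/touches [32, 65) → extend to [32, 65).

[21, 31) ∪ [32, 65)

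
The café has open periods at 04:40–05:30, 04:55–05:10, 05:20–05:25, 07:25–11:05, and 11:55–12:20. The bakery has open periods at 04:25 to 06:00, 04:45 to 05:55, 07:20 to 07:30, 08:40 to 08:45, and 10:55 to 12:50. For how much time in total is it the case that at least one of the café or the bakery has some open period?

7 h 5 min

A, merged: 04:40–05:30, 07:25–11:05, 11:55–12:20.
B, merged: 04:25–06:00, 07:20–07:30, 08:40–08:45, 10:55–12:50.
A ∪ B = 04:25–06:00, 07:20–12:50.
Total: 1 h 35 min + 5 h 30 min = 7 h 5 min.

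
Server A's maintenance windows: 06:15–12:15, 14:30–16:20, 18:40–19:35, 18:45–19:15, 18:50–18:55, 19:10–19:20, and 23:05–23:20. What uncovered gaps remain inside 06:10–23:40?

The merged coverage is 06:15–12:15, 14:30–16:20, 18:40–19:35, 23:05–23:20.
Gaps within 06:10–23:40: 06:10–06:15, 12:15–14:30, 16:20–18:40, 19:35–23:05, 23:20–23:40.

06:10–06:15, 12:15–14:30, 16:20–18:40, 19:35–23:05, 23:20–23:40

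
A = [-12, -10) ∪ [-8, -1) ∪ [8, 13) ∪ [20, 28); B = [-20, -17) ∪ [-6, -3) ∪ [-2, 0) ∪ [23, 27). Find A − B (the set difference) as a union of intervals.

[-12, -10) is untouched.
[-8, -1) with B removed leaves [-8, -6), [-3, -2).
[8, 13) is untouched.
[20, 28) with B removed leaves [20, 23), [27, 28).

[-12, -10) ∪ [-8, -6) ∪ [-3, -2) ∪ [8, 13) ∪ [20, 23) ∪ [27, 28)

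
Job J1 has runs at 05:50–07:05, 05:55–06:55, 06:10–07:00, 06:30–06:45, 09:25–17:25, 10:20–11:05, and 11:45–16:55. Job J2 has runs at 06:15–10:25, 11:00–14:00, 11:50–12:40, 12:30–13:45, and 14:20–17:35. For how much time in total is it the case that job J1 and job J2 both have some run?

7 h 55 min

A, merged: 05:50–07:05, 09:25–17:25.
B, merged: 06:15–10:25, 11:00–14:00, 14:20–17:35.
A ∩ B = 06:15–07:05, 09:25–10:25, 11:00–14:00, 14:20–17:25.
Total: 50 min + 1 h + 3 h + 3 h 5 min = 7 h 55 min.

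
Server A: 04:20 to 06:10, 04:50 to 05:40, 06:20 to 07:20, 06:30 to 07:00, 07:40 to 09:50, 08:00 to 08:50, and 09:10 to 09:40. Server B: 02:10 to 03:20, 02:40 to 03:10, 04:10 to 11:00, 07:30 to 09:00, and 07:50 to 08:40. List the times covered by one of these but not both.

First set merges to 04:20–06:10, 06:20–07:20, 07:40–09:50.
Second set merges to 02:10–03:20, 04:10–11:00.
A \ B = none.
B \ A = 02:10–03:20, 04:10–04:20, 06:10–06:20, 07:20–07:40, 09:50–11:00.
Union of the two gives the symmetric difference.

02:10–03:20, 04:10–04:20, 06:10–06:20, 07:20–07:40, 09:50–11:00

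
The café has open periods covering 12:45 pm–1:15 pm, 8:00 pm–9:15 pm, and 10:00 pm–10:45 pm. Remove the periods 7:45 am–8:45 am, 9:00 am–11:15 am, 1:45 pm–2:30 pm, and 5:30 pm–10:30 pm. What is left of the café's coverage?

12:45 pm–1:15 pm is untouched.
8:00 pm–9:15 pm lies entirely inside B → drops out.
10:00 pm–10:45 pm with B removed leaves 10:30 pm–10:45 pm.

12:45 pm–1:15 pm, 10:30 pm–10:45 pm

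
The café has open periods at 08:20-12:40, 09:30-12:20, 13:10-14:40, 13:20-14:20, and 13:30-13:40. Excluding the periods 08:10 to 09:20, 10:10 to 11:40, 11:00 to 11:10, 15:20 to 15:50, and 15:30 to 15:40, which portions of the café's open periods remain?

09:20–10:10, 11:40–12:40, 13:10–14:40

First set merges to 08:20–12:40, 13:10–14:40.
Second set merges to 08:10–09:20, 10:10–11:40, 15:20–15:50.
08:20–12:40 with B removed leaves 09:20–10:10, 11:40–12:40.
13:10–14:40 is untouched.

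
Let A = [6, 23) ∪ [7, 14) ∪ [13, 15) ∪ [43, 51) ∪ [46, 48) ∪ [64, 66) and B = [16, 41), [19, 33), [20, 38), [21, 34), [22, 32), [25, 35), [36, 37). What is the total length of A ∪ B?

45

Merge the first list: [6, 23), [43, 51), [64, 66).
Merge the second list: [16, 41).
A ∪ B = [6, 41), [43, 51), [64, 66).
Total: 35 + 8 + 2 = 45.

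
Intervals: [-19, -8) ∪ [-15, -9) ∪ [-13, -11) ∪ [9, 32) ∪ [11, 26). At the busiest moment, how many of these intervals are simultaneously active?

Walk the sorted start/end points keeping a running depth.
The depth first hits 3 at -13.

3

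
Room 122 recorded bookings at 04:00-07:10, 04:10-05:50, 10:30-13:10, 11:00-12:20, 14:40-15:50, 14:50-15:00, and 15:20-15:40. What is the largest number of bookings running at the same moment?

Walk the sorted start/end points keeping a running depth.
The depth first hits 2 at 04:10.

2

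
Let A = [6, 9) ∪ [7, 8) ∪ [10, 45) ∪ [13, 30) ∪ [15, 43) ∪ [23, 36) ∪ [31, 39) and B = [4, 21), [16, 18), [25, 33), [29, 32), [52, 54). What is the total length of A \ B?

First set merges to [6, 9), [10, 45).
Second set merges to [4, 21), [25, 33), [52, 54).
A \ B = [21, 25), [33, 45).
Total: 4 + 12 = 16.

16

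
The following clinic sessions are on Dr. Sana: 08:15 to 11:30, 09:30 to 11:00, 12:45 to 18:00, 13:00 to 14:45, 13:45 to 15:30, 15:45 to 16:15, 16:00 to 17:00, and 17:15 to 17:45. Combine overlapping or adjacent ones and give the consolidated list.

09:30–11:00 overlaps/touches 08:15–11:30 → extend to 08:15–11:30.
12:45–18:00 is disjoint → start new block.
13:00–14:45 overlaps/touches 12:45–18:00 → extend to 12:45–18:00.
13:45–15:30 overlaps/touches 12:45–18:00 → extend to 12:45–18:00.
15:45–16:15 overlaps/touches 12:45–18:00 → extend to 12:45–18:00.
16:00–17:00 overlaps/touches 12:45–18:00 → extend to 12:45–18:00.
17:15–17:45 overlaps/touches 12:45–18:00 → extend to 12:45–18:00.

08:15–11:30, 12:45–18:00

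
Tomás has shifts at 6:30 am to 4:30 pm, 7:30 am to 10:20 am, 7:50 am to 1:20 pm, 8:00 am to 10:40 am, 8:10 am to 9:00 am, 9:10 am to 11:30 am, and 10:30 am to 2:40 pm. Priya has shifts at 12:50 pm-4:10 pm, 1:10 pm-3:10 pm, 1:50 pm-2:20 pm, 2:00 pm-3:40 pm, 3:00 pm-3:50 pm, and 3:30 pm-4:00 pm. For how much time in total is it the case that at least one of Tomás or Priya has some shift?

10 h

A, merged: 6:30 am–4:30 pm.
B, merged: 12:50 pm–4:10 pm.
A ∪ B = 6:30 am–4:30 pm.
Total: 10 h.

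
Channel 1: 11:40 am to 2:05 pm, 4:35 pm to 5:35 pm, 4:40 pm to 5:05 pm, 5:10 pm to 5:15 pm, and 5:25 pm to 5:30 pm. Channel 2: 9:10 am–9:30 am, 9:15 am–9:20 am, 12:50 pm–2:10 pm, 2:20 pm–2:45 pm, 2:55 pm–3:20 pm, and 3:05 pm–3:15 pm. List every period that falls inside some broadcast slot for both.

12:50 pm–2:05 pm

First set merges to 11:40 am–2:05 pm, 4:35 pm–5:35 pm.
Second set merges to 9:10 am–9:30 am, 12:50 pm–2:10 pm, 2:20 pm–2:45 pm, 2:55 pm–3:20 pm.
11:40 am–2:05 pm meets the second set on 12:50 pm–2:05 pm.
4:35 pm–5:35 pm: no overlap with the second set.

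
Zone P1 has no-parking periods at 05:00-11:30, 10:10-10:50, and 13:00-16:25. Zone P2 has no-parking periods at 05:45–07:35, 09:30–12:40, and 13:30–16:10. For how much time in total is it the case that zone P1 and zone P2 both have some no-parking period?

First set merges to 05:00–11:30, 13:00–16:25.
A ∩ B = 05:45–07:35, 09:30–11:30, 13:30–16:10.
Total: 1 h 50 min + 2 h + 2 h 40 min = 6 h 30 min.

6 h 30 min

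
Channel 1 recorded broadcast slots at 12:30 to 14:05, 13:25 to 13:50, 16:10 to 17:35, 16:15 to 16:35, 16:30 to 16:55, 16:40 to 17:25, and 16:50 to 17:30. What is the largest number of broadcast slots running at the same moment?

4

At 16:50, 4 of the intervals are simultaneously active.
No point has more.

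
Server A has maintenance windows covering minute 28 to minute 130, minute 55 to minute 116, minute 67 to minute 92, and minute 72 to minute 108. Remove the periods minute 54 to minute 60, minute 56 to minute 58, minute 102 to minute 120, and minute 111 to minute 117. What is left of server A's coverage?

Merge the first list: minute 28 to minute 130.
Merge the second list: minute 54 to minute 60, minute 102 to minute 120.
minute 28 to minute 130 \ B = minute 28 to minute 54, minute 60 to minute 102, minute 120 to minute 130.

minute 28 to minute 54, minute 60 to minute 102, minute 120 to minute 130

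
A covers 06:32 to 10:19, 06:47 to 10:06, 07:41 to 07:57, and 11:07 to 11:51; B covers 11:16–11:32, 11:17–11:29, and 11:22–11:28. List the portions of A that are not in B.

First set merges to 06:32-10:19, 11:07-11:51.
Second set merges to 11:16-11:32.
06:32-10:19: no B overlap → unchanged.
11:07-11:51 minus B → 11:07-11:16, 11:32-11:51.

06:32-10:19, 11:07-11:16, 11:32-11:51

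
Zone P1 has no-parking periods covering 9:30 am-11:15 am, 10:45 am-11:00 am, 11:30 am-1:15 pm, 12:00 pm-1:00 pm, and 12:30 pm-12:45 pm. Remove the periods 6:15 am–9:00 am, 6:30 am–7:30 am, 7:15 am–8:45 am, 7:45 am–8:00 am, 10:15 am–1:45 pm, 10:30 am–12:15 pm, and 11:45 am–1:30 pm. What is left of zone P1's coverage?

First set merges to 9:30 am-11:15 am, 11:30 am-1:15 pm.
Second set merges to 6:15 am-9:00 am, 10:15 am-1:45 pm.
9:30 am-11:15 am with B removed leaves 9:30 am-10:15 am.
11:30 am-1:15 pm lies entirely inside B → drops out.

9:30 am-10:15 am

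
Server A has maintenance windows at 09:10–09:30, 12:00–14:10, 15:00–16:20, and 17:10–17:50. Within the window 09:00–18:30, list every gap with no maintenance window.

09:00-09:10, 09:30-12:00, 14:10-15:00, 16:20-17:10, 17:50-18:30

The merged coverage is 09:10-09:30, 12:00-14:10, 15:00-16:20, 17:10-17:50.
Gaps within 09:00-18:30: 09:00-09:10, 09:30-12:00, 14:10-15:00, 16:20-17:10, 17:50-18:30.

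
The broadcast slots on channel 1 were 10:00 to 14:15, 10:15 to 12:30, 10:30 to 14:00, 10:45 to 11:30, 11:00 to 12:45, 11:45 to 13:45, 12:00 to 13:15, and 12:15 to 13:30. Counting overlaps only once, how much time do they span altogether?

Merged: 10:00–14:15.
Length: 4 h 15 min.

4 h 15 min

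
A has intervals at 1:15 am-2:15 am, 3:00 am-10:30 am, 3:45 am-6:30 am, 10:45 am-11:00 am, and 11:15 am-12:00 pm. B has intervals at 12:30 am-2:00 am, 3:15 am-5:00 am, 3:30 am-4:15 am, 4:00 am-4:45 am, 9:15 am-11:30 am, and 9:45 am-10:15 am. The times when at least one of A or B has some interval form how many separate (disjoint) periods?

A, merged: 1:15 am–2:15 am, 3:00 am–10:30 am, 10:45 am–11:00 am, 11:15 am–12:00 pm.
B, merged: 12:30 am–2:00 am, 3:15 am–5:00 am, 9:15 am–11:30 am.
A ∪ B = 12:30 am–2:15 am, 3:00 am–12:00 pm.
That is 2 disjoint pieces.

2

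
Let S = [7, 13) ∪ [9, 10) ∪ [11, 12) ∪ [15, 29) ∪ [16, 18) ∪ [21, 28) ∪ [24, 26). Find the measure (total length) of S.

Merged: [7, 13), [15, 29).
Lengths: 6 + 14 = 20.

20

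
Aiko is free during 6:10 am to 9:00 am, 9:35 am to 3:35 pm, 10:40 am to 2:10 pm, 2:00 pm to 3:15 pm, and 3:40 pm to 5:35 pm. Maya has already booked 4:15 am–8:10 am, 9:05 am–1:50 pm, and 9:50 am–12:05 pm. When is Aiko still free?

First set merges to 6:10 am-9:00 am, 9:35 am-3:35 pm, 3:40 pm-5:35 pm.
Second set merges to 4:15 am-8:10 am, 9:05 am-1:50 pm.
6:10 am-9:00 am with B removed leaves 8:10 am-9:00 am.
9:35 am-3:35 pm with B removed leaves 1:50 pm-3:35 pm.
3:40 pm-5:35 pm is untouched.

8:10 am-9:00 am, 1:50 pm-3:35 pm, 3:40 pm-5:35 pm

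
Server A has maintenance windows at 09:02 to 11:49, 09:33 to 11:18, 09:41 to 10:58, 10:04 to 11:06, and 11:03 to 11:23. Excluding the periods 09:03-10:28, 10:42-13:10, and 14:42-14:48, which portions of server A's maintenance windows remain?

09:02–09:03, 10:28–10:42

Merge the first list: 09:02–11:49.
09:02–11:49 with B removed leaves 09:02–09:03, 10:28–10:42.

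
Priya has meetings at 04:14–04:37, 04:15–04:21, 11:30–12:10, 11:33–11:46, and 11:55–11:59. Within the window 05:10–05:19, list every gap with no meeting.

05:10-05:19

The merged coverage is 04:14-04:37, 11:30-12:10.
Complement within 05:10-05:19: 05:10-05:19.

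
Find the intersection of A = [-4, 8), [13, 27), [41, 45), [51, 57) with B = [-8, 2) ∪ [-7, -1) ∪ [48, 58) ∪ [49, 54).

[-4, 2) ∪ [51, 57)

Merge the second list: [-8, 2), [48, 58).
[-4, 8) meets the second set on [-4, 2).
[13, 27): no overlap with the second set.
[41, 45): no overlap with the second set.
[51, 57) meets the second set on [51, 57).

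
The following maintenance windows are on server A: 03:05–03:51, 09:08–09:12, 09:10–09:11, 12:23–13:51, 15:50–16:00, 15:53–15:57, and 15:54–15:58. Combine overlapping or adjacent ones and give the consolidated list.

09:08–09:12 is disjoint → start new block.
09:10–09:11 overlaps/touches 09:08–09:12 → extend to 09:08–09:12.
12:23–13:51 is disjoint → start new block.
15:50–16:00 is disjoint → start new block.
15:53–15:57 overlaps/touches 15:50–16:00 → extend to 15:50–16:00.
15:54–15:58 overlaps/touches 15:50–16:00 → extend to 15:50–16:00.

03:05–03:51, 09:08–09:12, 12:23–13:51, 15:50–16:00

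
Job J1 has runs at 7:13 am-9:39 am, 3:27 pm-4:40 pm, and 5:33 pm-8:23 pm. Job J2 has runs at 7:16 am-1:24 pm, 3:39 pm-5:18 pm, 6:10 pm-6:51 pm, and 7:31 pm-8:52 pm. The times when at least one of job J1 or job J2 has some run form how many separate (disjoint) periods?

3

A ∪ B = 7:13 am–1:24 pm, 3:27 pm–5:18 pm, 5:33 pm–8:52 pm.
That is 3 disjoint pieces.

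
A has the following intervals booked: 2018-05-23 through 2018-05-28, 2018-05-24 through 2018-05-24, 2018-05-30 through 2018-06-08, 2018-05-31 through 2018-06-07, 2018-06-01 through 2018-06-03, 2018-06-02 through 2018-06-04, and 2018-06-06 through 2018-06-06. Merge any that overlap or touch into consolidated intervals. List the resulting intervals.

2018-05-24 through 2018-05-24 overlaps/touches 2018-05-23 through 2018-05-28 → extend to 2018-05-23 through 2018-05-28.
2018-05-30 through 2018-06-08 is disjoint → start new block.
2018-05-31 through 2018-06-07 overlaps/touches 2018-05-30 through 2018-06-08 → extend to 2018-05-30 through 2018-06-08.
2018-06-01 through 2018-06-03 overlaps/touches 2018-05-30 through 2018-06-08 → extend to 2018-05-30 through 2018-06-08.
2018-06-02 through 2018-06-04 overlaps/touches 2018-05-30 through 2018-06-08 → extend to 2018-05-30 through 2018-06-08.
2018-06-06 through 2018-06-06 overlaps/touches 2018-05-30 through 2018-06-08 → extend to 2018-05-30 through 2018-06-08.

2018-05-23 through 2018-05-28, 2018-05-30 through 2018-06-08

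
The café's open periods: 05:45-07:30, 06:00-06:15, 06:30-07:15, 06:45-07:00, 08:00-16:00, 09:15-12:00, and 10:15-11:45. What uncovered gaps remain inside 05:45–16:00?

The merged coverage is 05:45-07:30, 08:00-16:00.
Uncovered inside 05:45-16:00: 07:30-08:00.

07:30-08:00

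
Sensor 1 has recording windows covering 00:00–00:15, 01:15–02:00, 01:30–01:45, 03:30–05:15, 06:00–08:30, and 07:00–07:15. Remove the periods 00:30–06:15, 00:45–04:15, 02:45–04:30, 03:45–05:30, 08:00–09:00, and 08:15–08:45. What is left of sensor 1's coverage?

00:00–00:15, 06:15–08:00

Merge the first list: 00:00–00:15, 01:15–02:00, 03:30–05:15, 06:00–08:30.
Merge the second list: 00:30–06:15, 08:00–09:00.
00:00–00:15: no B overlap → unchanged.
01:15–02:00: fully covered by B → removed.
03:30–05:15: fully covered by B → removed.
06:00–08:30 minus B → 06:15–08:00.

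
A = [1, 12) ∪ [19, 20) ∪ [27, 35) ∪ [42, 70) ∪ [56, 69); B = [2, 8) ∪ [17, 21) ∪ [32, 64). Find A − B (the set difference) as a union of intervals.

[1, 2) ∪ [8, 12) ∪ [27, 32) ∪ [64, 70)

First set merges to [1, 12), [19, 20), [27, 35), [42, 70).
[1, 12) with B removed leaves [1, 2), [8, 12).
[19, 20) lies entirely inside B → drops out.
[27, 35) with B removed leaves [27, 32).
[42, 70) with B removed leaves [64, 70).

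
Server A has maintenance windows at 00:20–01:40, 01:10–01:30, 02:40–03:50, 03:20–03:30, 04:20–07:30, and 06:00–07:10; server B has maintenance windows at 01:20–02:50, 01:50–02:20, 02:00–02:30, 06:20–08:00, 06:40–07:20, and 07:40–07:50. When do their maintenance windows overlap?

Merge the first list: 00:20-01:40, 02:40-03:50, 04:20-07:30.
Merge the second list: 01:20-02:50, 06:20-08:00.
00:20-01:40 overlaps B on 01:20-01:40.
02:40-03:50 overlaps B on 02:40-02:50.
04:20-07:30 overlaps B on 06:20-07:30.

01:20-01:40, 02:40-02:50, 06:20-07:30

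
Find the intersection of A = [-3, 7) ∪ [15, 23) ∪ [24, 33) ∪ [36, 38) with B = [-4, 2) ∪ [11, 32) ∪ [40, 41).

[-3, 7) ∩ B → [-3, 2).
[15, 23) ∩ B → [15, 23).
[24, 33) ∩ B → [24, 32).
[36, 38) meets no B interval.

[-3, 2) ∪ [15, 23) ∪ [24, 32)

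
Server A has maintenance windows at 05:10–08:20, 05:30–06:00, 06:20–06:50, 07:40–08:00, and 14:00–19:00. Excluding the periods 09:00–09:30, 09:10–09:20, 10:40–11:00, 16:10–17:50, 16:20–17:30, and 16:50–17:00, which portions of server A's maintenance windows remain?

First set merges to 05:10–08:20, 14:00–19:00.
Second set merges to 09:00–09:30, 10:40–11:00, 16:10–17:50.
05:10–08:20: no B overlap → unchanged.
14:00–19:00 minus B → 14:00–16:10, 17:50–19:00.

05:10–08:20, 14:00–16:10, 17:50–19:00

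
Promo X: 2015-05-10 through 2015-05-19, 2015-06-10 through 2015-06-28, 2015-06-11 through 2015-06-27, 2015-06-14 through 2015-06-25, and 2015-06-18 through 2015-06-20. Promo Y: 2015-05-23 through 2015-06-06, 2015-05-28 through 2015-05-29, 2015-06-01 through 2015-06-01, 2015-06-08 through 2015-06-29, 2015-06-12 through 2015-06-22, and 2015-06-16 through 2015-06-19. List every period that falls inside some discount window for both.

A, merged: 2015-05-10 through 2015-05-19, 2015-06-10 through 2015-06-28.
B, merged: 2015-05-23 through 2015-06-06, 2015-06-08 through 2015-06-29.
2015-05-10 through 2015-05-19 meets no B interval.
2015-06-10 through 2015-06-28 ∩ B → 2015-06-10 through 2015-06-28.

2015-06-10 through 2015-06-28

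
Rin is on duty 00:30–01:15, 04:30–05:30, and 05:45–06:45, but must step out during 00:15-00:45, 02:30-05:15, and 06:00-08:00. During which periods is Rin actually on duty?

00:45–01:15, 05:15–05:30, 05:45–06:00

00:30–01:15 \ B = 00:45–01:15.
04:30–05:30 \ B = 05:15–05:30.
05:45–06:45 \ B = 05:45–06:00.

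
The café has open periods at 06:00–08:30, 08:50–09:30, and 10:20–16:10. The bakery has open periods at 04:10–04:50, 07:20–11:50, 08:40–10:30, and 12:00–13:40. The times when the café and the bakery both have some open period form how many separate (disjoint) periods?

B, merged: 04:10–04:50, 07:20–11:50, 12:00–13:40.
A ∩ B = 07:20–08:30, 08:50–09:30, 10:20–11:50, 12:00–13:40.
That is 4 disjoint pieces.

4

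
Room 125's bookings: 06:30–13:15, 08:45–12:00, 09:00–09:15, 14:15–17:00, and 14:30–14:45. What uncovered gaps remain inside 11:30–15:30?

13:15–14:15

Covered (merged): 06:30–13:15, 14:15–17:00.
Gaps within 11:30–15:30: 13:15–14:15.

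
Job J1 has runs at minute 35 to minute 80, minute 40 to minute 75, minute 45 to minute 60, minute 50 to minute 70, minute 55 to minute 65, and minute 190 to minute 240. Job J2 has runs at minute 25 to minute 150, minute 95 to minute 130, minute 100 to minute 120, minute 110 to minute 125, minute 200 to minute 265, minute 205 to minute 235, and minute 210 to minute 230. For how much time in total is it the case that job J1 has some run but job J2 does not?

First set merges to minute 35 to minute 80, minute 190 to minute 240.
Second set merges to minute 25 to minute 150, minute 200 to minute 265.
A \ B = minute 190 to minute 200.
Total: 10 minutes.

10 minutes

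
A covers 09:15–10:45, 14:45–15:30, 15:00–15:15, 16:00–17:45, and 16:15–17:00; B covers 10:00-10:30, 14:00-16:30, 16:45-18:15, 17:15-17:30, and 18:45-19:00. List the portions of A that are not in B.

09:15-10:00, 10:30-10:45, 16:30-16:45

First set merges to 09:15-10:45, 14:45-15:30, 16:00-17:45.
Second set merges to 10:00-10:30, 14:00-16:30, 16:45-18:15, 18:45-19:00.
09:15-10:45 \ B = 09:15-10:00, 10:30-10:45.
14:45-15:30: entirely removed.
16:00-17:45 \ B = 16:30-16:45.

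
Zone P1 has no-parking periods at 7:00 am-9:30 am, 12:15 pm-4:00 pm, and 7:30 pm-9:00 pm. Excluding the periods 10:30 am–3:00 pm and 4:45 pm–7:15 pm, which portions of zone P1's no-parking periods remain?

7:00 am–9:30 am: no B overlap → unchanged.
12:15 pm–4:00 pm minus B → 3:00 pm–4:00 pm.
7:30 pm–9:00 pm: no B overlap → unchanged.

7:00 am–9:30 am, 3:00 pm–4:00 pm, 7:30 pm–9:00 pm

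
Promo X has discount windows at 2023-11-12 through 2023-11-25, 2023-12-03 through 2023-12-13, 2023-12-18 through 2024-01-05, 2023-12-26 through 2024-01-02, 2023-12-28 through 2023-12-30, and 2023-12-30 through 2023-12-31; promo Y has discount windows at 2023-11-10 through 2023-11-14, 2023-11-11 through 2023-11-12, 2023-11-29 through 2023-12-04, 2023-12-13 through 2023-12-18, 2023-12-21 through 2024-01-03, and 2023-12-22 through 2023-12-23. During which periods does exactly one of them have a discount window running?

2023-11-10 through 2023-11-11, 2023-11-15 through 2023-11-25, 2023-11-29 through 2023-12-02, 2023-12-05 through 2023-12-12, 2023-12-14 through 2023-12-17, 2023-12-19 through 2023-12-20, 2024-01-04 through 2024-01-05

First set merges to 2023-11-12 through 2023-11-25, 2023-12-03 through 2023-12-13, 2023-12-18 through 2024-01-05.
Second set merges to 2023-11-10 through 2023-11-14, 2023-11-29 through 2023-12-04, 2023-12-13 through 2023-12-18, 2023-12-21 through 2024-01-03.
A \ B = 2023-11-15 through 2023-11-25, 2023-12-05 through 2023-12-12, 2023-12-19 through 2023-12-20, 2024-01-04 through 2024-01-05.
B \ A = 2023-11-10 through 2023-11-11, 2023-11-29 through 2023-12-02, 2023-12-14 through 2023-12-17.
Union of the two gives the symmetric difference.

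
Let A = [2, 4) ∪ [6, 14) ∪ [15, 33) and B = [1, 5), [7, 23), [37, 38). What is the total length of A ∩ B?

A ∩ B = [2, 4), [7, 14), [15, 23).
Total: 2 + 7 + 8 = 17.

17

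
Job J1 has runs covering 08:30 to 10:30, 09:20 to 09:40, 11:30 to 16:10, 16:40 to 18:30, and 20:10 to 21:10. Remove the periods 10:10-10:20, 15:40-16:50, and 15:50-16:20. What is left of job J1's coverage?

A, merged: 08:30–10:30, 11:30–16:10, 16:40–18:30, 20:10–21:10.
B, merged: 10:10–10:20, 15:40–16:50.
08:30–10:30 minus B → 08:30–10:10, 10:20–10:30.
11:30–16:10 minus B → 11:30–15:40.
16:40–18:30 minus B → 16:50–18:30.
20:10–21:10: no B overlap → unchanged.

08:30–10:10, 10:20–10:30, 11:30–15:40, 16:50–18:30, 20:10–21:10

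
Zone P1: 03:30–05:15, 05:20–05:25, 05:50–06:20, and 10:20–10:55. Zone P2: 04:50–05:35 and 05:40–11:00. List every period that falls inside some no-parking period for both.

04:50–05:15, 05:20–05:25, 05:50–06:20, 10:20–10:55

03:30–05:15 ∩ B → 04:50–05:15.
05:20–05:25 ∩ B → 05:20–05:25.
05:50–06:20 ∩ B → 05:50–06:20.
10:20–10:55 ∩ B → 10:20–10:55.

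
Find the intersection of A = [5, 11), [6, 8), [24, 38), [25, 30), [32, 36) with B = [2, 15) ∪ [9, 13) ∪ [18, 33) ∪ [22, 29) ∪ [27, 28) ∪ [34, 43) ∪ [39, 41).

[5, 11) ∪ [24, 33) ∪ [34, 38)

Merge the first list: [5, 11), [24, 38).
Merge the second list: [2, 15), [18, 33), [34, 43).
[5, 11) overlaps B on [5, 11).
[24, 38) overlaps B on [24, 33), [34, 38).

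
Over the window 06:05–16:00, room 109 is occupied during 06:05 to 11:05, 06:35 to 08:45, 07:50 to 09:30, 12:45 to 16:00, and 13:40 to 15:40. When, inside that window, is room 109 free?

After merging, the occupied span is 06:05–11:05, 12:45–16:00.
Gaps within 06:05–16:00: 11:05–12:45.

11:05–12:45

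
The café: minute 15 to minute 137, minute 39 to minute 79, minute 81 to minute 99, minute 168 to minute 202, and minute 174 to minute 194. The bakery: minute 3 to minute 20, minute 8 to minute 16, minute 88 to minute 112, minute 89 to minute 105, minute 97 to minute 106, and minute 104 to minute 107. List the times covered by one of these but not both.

minute 3 to minute 15, minute 20 to minute 88, minute 112 to minute 137, minute 168 to minute 202

A, merged: minute 15 to minute 137, minute 168 to minute 202.
B, merged: minute 3 to minute 20, minute 88 to minute 112.
Only in the first: minute 20 to minute 88, minute 112 to minute 137, minute 168 to minute 202.
Only in the second: minute 3 to minute 15.
Together these are the periods covered by exactly one.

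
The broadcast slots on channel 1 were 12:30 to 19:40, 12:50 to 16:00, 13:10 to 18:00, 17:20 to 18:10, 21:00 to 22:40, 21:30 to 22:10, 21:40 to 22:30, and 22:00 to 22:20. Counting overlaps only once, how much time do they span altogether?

Merged: 12:30-19:40, 21:00-22:40.
Lengths: 7 h 10 min + 1 h 40 min = 8 h 50 min.

8 h 50 min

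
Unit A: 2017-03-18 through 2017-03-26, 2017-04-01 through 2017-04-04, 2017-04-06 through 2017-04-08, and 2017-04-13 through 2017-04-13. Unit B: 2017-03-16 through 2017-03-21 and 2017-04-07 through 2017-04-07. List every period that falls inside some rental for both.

2017-03-18 through 2017-03-21, 2017-04-07 through 2017-04-07

2017-03-18 through 2017-03-26 ∩ B → 2017-03-18 through 2017-03-21.
2017-04-01 through 2017-04-04 meets no B interval.
2017-04-06 through 2017-04-08 ∩ B → 2017-04-07 through 2017-04-07.
2017-04-13 through 2017-04-13 meets no B interval.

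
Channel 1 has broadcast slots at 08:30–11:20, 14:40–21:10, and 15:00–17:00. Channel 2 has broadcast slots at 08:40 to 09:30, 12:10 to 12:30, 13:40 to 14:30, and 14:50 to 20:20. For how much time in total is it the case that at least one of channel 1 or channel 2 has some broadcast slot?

Merge the first list: 08:30–11:20, 14:40–21:10.
A ∪ B = 08:30–11:20, 12:10–12:30, 13:40–14:30, 14:40–21:10.
Total: 2 h 50 min + 20 min + 50 min + 6 h 30 min = 10 h 30 min.

10 h 30 min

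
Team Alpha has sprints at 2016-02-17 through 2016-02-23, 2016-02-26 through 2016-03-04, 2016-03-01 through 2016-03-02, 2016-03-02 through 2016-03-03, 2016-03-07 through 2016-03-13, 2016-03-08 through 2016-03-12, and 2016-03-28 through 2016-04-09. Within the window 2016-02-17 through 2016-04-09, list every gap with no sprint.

2016-02-24 through 2016-02-25, 2016-03-05 through 2016-03-06, 2016-03-14 through 2016-03-27

Covered (merged): 2016-02-17 through 2016-02-23, 2016-02-26 through 2016-03-04, 2016-03-07 through 2016-03-13, 2016-03-28 through 2016-04-09.
Uncovered inside 2016-02-17 through 2016-04-09: 2016-02-24 through 2016-02-25, 2016-03-05 through 2016-03-06, 2016-03-14 through 2016-03-27.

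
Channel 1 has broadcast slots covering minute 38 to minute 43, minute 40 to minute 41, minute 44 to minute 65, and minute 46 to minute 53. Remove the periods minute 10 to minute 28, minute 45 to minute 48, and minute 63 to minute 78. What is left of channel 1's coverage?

Merge the first list: minute 38 to minute 43, minute 44 to minute 65.
minute 38 to minute 43 is untouched.
minute 44 to minute 65 with B removed leaves minute 44 to minute 45, minute 48 to minute 63.

minute 38 to minute 43, minute 44 to minute 45, minute 48 to minute 63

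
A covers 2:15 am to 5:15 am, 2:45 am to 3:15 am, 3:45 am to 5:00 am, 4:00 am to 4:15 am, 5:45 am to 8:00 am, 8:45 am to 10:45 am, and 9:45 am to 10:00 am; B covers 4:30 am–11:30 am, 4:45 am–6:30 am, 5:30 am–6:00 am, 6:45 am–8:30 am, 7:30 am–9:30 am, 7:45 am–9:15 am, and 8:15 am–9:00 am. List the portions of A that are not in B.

2:15 am–4:30 am

Merge the first list: 2:15 am–5:15 am, 5:45 am–8:00 am, 8:45 am–10:45 am.
Merge the second list: 4:30 am–11:30 am.
2:15 am–5:15 am minus B → 2:15 am–4:30 am.
5:45 am–8:00 am: fully covered by B → removed.
8:45 am–10:45 am: fully covered by B → removed.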